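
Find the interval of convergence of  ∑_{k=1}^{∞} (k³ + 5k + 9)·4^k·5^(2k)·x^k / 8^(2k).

The ratio of consecutive coefficients is [((k+1)³ + 5(k+1) + 9)/(k³ + 5k + 9)] · 4·25/64 → 25/16.
Convergence for |x| · 25/16 < 1, i.e. |x| < 16/25. So R = 16/25.
When x = 16/25, the k-th term does not approach 0; divergence by the term test.
Check x = -16/25: the terms have absolute value of order k³, which does not tend to 0, so the series diverges by the divergence test.

(-16/25, 16/25)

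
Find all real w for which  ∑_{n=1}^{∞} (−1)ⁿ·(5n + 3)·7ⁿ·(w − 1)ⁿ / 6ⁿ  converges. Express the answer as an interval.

(1/7, 13/7)

The ratio of consecutive coefficients is [(5(n+1) + 3)/(5n + 3)] · 7/6 → 7/6.
Thus R = 1/(7/6) = 6/7.
When w = 13/7, the terms have absolute value of order n, which does not tend to 0, so the series diverges by the divergence test.
Endpoint w = 1/7: the terms do not tend to 0, so the series diverges.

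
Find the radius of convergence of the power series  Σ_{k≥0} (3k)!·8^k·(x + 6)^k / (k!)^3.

R = 1/216

Apply the ratio test: |a_{k+1}| / |a_k| = (3k+1)·(3k+2)·(3k+3)/(k+1)³ · 8, which tends to 216 as k → ∞.
Hence the series converges for |x + 6| < 1/(216) = 1/216, so the radius of convergence is 1/216.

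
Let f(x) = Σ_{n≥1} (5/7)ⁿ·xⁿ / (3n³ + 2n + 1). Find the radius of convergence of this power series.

Ratio test: |a_{n+1}/a_n| = [(3n³ + 2n + 1)/(3(n+1)³ + 2(n+1) + 1)] · 5/7 → 5/7 as n → ∞.
Convergence for |x| · 5/7 < 1, i.e. |x| < 7/5. So R = 7/5.

R = 7/5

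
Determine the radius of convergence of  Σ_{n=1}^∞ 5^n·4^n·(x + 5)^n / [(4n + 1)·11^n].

R = 11/20

By the ratio test, |a_{n+1}/a_n| = [(4n + 1)/(4(n+1) + 1)] · 5·4/11 → 20/11.
Thus R = 1/(20/11) = 11/20.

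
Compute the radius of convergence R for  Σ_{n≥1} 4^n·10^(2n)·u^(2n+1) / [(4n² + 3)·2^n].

R = √2/20

Ratio test: |a_{n+1}/a_n| = [(4n² + 3)/(4(n+1)² + 3)] · 4·100/2 → 200 as n → ∞.
Writing y = u², the series in y has radius 1/200, so |u| < √(1/200) and R = √2/20.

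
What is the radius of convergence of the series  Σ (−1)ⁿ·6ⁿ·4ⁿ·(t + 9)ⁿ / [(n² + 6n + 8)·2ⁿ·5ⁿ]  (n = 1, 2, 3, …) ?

R = 5/12

Ratio test: |a_{n+1}/a_n| = [(n² + 6n + 8)/((n+1)² + 6(n+1) + 8)] · 6·4/(2·5) → 12/5 as n → ∞.
Convergence for |t + 9| · 12/5 < 1, i.e. |t + 9| < 5/12. So R = 5/12.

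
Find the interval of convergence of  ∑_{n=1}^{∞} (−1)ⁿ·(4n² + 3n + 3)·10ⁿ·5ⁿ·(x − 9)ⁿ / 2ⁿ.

By the ratio test, |a_{n+1}/a_n| = [(4(n+1)² + 3(n+1) + 3)/(4n² + 3n + 3)] · 10·5/2 → 25.
Convergence for |x − 9| · 25 < 1, i.e. |x − 9| < 1/25. So R = 1/25.
Endpoint x = 226/25: the terms do not tend to 0, so the series diverges.
Check x = 224/25: the terms do not tend to 0, so the series diverges.

(224/25, 226/25)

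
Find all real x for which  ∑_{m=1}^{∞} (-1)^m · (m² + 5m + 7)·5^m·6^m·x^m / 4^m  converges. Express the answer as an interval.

The ratio of consecutive coefficients is [((m+1)² + 5(m+1) + 7)/(m² + 5m + 7)] · 5·6/4 → 15/2.
Hence the series converges for |x| < 1/(15/2) = 2/15, so the radius of convergence is 2/15.
At x = 2/15: the m-th term does not approach 0; divergence by the term test.
Endpoint x = -2/15: the terms have absolute value of order m², which does not tend to 0, so the series diverges by the divergence test.

(-2/15, 2/15)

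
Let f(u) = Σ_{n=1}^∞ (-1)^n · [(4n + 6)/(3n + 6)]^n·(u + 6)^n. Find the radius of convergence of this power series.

R = 3/4

By the Cauchy root test, |a_n|^(1/n) = (4n + 6)/(3n + 6) → 4/3.
The series converges when 4/3 · |u + 6| < 1, giving R = 3/4.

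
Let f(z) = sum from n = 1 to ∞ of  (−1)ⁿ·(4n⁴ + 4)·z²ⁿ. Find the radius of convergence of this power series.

The ratio of consecutive coefficients is (4(n+1)⁴ + 4)/(4n⁴ + 4) → 1.
Successive powers of z differ by 2, so the series converges when |z|² · 1 < 1, i.e. |z| < √(1) = 1. So R = 1.

R = 1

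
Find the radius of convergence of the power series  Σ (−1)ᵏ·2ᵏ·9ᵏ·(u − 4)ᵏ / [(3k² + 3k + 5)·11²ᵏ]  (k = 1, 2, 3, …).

Apply the ratio test: |a_{k+1}| / |a_k| = [(3k² + 3k + 5)/(3(k+1)² + 3(k+1) + 5)] · 2·9/121, which tends to 18/121 as k → ∞.
Convergence for |u − 4| · 18/121 < 1, i.e. |u − 4| < 121/18. So R = 121/18.

R = 121/18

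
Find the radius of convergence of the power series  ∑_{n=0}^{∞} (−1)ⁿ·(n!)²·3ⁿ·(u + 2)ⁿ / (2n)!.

The ratio of consecutive coefficients is (n+1)²/[(2n+1)·(2n+2)] · 3 → 3/4.
Hence the series converges for |u + 2| < 1/(3/4) = 4/3, so the radius of convergence is 4/3.

R = 4/3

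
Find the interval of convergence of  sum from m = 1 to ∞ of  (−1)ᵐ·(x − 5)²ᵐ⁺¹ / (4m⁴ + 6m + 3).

[4, 6]

Ratio test: |a_{m+1}/a_m| = (4m⁴ + 6m + 3)/(4(m+1)⁴ + 6(m+1) + 3) → 1 as m → ∞.
Successive powers of (x − 5) differ by 2, so the series converges when |x − 5|² · 1 < 1, i.e. |x − 5| < √(1) = 1. So R = 1.
Check x = 6: the terms are on the order of 1/m⁴, so the series converges absolutely by comparison with the p-series (p = 4 > 1).
At x = 4: the terms are on the order of 1/m⁴, so the series converges absolutely by comparison with the p-series (p = 4 > 1).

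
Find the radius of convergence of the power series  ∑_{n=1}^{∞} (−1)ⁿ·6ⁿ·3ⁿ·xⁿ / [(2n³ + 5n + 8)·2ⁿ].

Ratio test: |a_{n+1}/a_n| = [(2n³ + 5n + 8)/(2(n+1)³ + 5(n+1) + 8)] · 6·3/2 → 9 as n → ∞.
Convergence for |x| · 9 < 1, i.e. |x| < 1/9. So R = 1/9.

R = 1/9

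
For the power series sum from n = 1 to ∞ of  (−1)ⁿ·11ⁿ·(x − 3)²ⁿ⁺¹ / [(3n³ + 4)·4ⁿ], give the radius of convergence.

Ratio test: |a_{n+1}/a_n| = [(3n³ + 4)/(3(n+1)³ + 4)] · 11/4 → 11/4 as n → ∞.
Since the exponent of (x − 3) increases by 2 each term, convergence requires |x − 3|² < 4/11, hence R = 2√11/11.

R = 2√11/11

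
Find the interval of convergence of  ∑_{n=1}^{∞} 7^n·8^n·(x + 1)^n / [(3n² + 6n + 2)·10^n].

[-33/28, -23/28]

Ratio test: |a_{n+1}/a_n| = [(3n² + 6n + 2)/(3(n+1)² + 6(n+1) + 2)] · 7·8/10 → 28/5 as n → ∞.
Hence the series converges for |x + 1| < 1/(28/5) = 5/28, so the radius of convergence is 5/28.
Check x = -23/28: the series is dominated by a constant times Σ 1/n², which converges (p = 2 > 1).
Endpoint x = -33/28: absolute convergence follows by limit comparison with Σ 1/n².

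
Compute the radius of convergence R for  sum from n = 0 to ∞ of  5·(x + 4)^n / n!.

The ratio of consecutive coefficients is 5/5 · 1/(n+1) → 0.
The ratio tends to 0 regardless of x, hence R = ∞.

R = ∞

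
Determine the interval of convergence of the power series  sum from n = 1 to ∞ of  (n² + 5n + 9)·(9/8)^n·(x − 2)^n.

The ratio of consecutive coefficients is [((n+1)² + 5(n+1) + 9)/(n² + 5n + 9)] · 9/8 → 9/8.
Convergence for |x − 2| · 9/8 < 1, i.e. |x − 2| < 8/9. So R = 8/9.
Endpoint x = 26/9: the terms do not tend to 0, so the series diverges.
Endpoint x = 10/9: the terms do not tend to 0, so the series diverges.

(10/9, 26/9)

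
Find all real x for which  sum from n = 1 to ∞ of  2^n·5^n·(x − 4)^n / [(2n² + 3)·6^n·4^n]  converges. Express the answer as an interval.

By the ratio test, |a_{n+1}/a_n| = [(2n² + 3)/(2(n+1)² + 3)] · 2·5/(6·4) → 5/12.
Thus R = 1/(5/12) = 12/5.
Check x = 32/5: the series is dominated by a constant times Σ 1/n², which converges (p = 2 > 1).
Endpoint x = 8/5: the terms are on the order of 1/n², so the series converges absolutely by comparison with the p-series (p = 2 > 1).

[8/5, 32/5]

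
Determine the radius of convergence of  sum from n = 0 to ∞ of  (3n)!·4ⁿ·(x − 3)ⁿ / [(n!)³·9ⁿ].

By the ratio test, |a_{n+1}/a_n| = (3n+1)·(3n+2)·(3n+3)/(n+1)³ · 4/9 → 12.
Convergence for |x − 3| · 12 < 1, i.e. |x − 3| < 1/12. So R = 1/12.

R = 1/12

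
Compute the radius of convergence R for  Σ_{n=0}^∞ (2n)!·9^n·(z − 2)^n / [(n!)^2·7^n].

By the ratio test, |a_{n+1}/a_n| = (2n+1)·(2n+2)/(n+1)² · 9/7 → 36/7.
Thus R = 1/(36/7) = 7/36.

R = 7/36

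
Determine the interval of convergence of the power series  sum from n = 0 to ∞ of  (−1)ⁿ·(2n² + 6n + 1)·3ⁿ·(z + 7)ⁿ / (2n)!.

(−∞, ∞)

By the ratio test, |a_{n+1}/a_n| = (2(n+1)² + 6(n+1) + 1)/(2n² + 6n + 1) · 3 · 1/[(2n+1)·(2n+2)] → 0.
The limit is 0, so the series converges for all z; R = ∞.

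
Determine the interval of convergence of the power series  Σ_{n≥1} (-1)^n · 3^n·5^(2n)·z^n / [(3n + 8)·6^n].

(-2/25, 2/25]

By the ratio test, |a_{n+1}/a_n| = [(3n + 8)/(3(n+1) + 8)] · 3·25/6 → 25/2.
Convergence for |z| · 25/2 < 1, i.e. |z| < 2/25. So R = 2/25.
Check z = 2/25: an alternating series whose terms decrease to 0 in absolute value, so it converges by the Leibniz criterion.
Check z = -2/25: the terms are asymptotic to a nonzero constant times 1/n, so the series diverges by limit comparison with Σ 1/n.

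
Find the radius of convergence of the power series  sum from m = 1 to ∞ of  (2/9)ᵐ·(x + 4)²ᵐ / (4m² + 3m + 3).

Ratio test: |a_{m+1}/a_m| = [(4m² + 3m + 3)/(4(m+1)² + 3(m+1) + 3)] · 2/9 → 2/9 as m → ∞.
Writing y = (x + 4)², the series in y has radius 9/2, so |x + 4| < √(9/2) and R = 3√2/2.

R = 3√2/2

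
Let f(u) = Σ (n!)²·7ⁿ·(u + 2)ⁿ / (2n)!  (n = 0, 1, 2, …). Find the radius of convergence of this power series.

R = 4/7

The ratio of consecutive coefficients is (n+1)²/[(2n+1)·(2n+2)] · 7 → 7/4.
Hence the series converges for |u + 2| < 1/(7/4) = 4/7, so the radius of convergence is 4/7.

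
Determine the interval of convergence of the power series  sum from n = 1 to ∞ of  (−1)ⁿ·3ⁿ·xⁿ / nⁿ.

(−∞, ∞)

Applying the root test, |a_n|^(1/n) = 3/n → 0.
The limit is 0 for every x, so R = ∞.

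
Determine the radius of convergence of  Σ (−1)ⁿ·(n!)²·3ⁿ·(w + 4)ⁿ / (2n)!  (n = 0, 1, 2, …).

R = 4/3

Apply the ratio test: |a_{n+1}| / |a_n| = (n+1)²/[(2n+1)·(2n+2)] · 3, which tends to 3/4 as n → ∞.
Convergence for |w + 4| · 3/4 < 1, i.e. |w + 4| < 4/3. So R = 4/3.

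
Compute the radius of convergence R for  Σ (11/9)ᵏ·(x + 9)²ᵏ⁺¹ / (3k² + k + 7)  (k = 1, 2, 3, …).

Ratio test: |a_{k+1}/a_k| = [(3k² + k + 7)/(3(k+1)² + (k+1) + 7)] · 11/9 → 11/9 as k → ∞.
Successive powers of (x + 9) differ by 2, so the series converges when |x + 9|² · 11/9 < 1, i.e. |x + 9| < √(9/11). So R = 3√11/11.

R = 3√11/11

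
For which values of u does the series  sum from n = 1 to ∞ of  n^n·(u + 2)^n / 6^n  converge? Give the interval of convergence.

{-2}

By the Cauchy root test, |a_n|^(1/n) = n/6 → ∞.
Since the n-th root of |a_n| is unbounded, the series converges only at u = -2; R = 0.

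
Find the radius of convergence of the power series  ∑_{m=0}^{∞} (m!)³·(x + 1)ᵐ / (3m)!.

R = 27

Apply the ratio test: |a_{m+1}| / |a_m| = (m+1)³/[(3m+1)·(3m+2)·(3m+3)], which tends to 1/27 as m → ∞.
Convergence for |x + 1| · 1/27 < 1, i.e. |x + 1| < 27. So R = 27.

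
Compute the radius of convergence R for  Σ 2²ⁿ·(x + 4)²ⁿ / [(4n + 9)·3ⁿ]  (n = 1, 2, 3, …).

R = √3/2

By the ratio test, |a_{n+1}/a_n| = [(4n + 9)/(4(n+1) + 9)] · 4/3 → 4/3.
Since the exponent of (x + 4) increases by 2 each term, convergence requires |x + 4|² < 3/4, hence R = √3/2.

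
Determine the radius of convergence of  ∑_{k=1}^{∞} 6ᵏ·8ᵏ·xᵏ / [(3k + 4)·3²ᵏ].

R = 3/16

By the ratio test, |a_{k+1}/a_k| = [(3k + 4)/(3(k+1) + 4)] · 6·8/9 → 16/3.
Thus R = 1/(16/3) = 3/16.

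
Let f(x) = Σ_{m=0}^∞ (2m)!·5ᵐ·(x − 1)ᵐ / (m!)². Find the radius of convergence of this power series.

R = 1/20

Ratio test: |a_{m+1}/a_m| = (2m+1)·(2m+2)/(m+1)² · 5 → 20 as m → ∞.
Convergence for |x − 1| · 20 < 1, i.e. |x − 1| < 1/20. So R = 1/20.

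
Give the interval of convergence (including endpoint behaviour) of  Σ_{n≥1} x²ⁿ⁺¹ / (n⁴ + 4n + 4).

The ratio of consecutive coefficients is (n⁴ + 4n + 4)/((n+1)⁴ + 4(n+1) + 4) → 1.
Successive powers of x differ by 2, so the series converges when |x|² · 1 < 1, i.e. |x| < √(1) = 1. So R = 1.
Check x = 1: the terms are on the order of 1/n⁴, so the series converges absolutely by comparison with the p-series (p = 4 > 1).
When x = -1, the terms are on the order of 1/n⁴, so the series converges absolutely by comparison with the p-series (p = 4 > 1).

[-1, 1]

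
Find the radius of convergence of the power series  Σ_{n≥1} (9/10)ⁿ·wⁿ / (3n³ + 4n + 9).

Ratio test: |a_{n+1}/a_n| = [(3n³ + 4n + 9)/(3(n+1)³ + 4(n+1) + 9)] · 9/10 → 9/10 as n → ∞.
Hence the series converges for |w| < 1/(9/10) = 10/9, so the radius of convergence is 10/9.

R = 10/9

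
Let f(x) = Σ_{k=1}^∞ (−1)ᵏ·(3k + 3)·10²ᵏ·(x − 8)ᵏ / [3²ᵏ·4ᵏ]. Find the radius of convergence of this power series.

Apply the ratio test: |a_{k+1}| / |a_k| = [(3(k+1) + 3)/(3k + 3)] · 100/(9·4), which tends to 25/9 as k → ∞.
The series converges when 25/9 · |x − 8| < 1, giving R = 9/25.

R = 9/25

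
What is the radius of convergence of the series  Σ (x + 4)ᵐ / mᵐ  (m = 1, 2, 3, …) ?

R = ∞

By the Cauchy root test, |a_m|^(1/m) = 1/m → 0.
The limit is 0 for every x, so R = ∞.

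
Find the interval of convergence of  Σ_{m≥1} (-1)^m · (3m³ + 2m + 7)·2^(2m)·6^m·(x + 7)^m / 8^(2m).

By the ratio test, |a_{m+1}/a_m| = [(3(m+1)³ + 2(m+1) + 7)/(3m³ + 2m + 7)] · 4·6/64 → 3/8.
Hence the series converges for |x + 7| < 1/(3/8) = 8/3, so the radius of convergence is 8/3.
At x = -13/3: the terms do not tend to 0, so the series diverges.
At x = -29/3: the terms have absolute value of order m³, which does not tend to 0, so the series diverges by the divergence test.

(-29/3, -13/3)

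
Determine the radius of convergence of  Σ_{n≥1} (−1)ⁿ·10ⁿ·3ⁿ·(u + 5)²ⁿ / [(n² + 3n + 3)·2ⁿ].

R = √15/15

Apply the ratio test: |a_{n+1}| / |a_n| = [(n² + 3n + 3)/((n+1)² + 3(n+1) + 3)] · 10·3/2, which tends to 15 as n → ∞.
Writing y = (u + 5)², the series in y has radius 1/15, so |u + 5| < √(1/15) and R = √15/15.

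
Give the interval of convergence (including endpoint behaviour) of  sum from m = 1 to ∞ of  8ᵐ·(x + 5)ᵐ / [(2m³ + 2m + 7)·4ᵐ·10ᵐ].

By the ratio test, |a_{m+1}/a_m| = [(2m³ + 2m + 7)/(2(m+1)³ + 2(m+1) + 7)] · 8/(4·10) → 1/5.
Convergence for |x + 5| · 1/5 < 1, i.e. |x + 5| < 5. So R = 5.
When x = 0, absolute convergence follows by limit comparison with Σ 1/m³.
At x = -10: absolute convergence follows by limit comparison with Σ 1/m³.

[-10, 0]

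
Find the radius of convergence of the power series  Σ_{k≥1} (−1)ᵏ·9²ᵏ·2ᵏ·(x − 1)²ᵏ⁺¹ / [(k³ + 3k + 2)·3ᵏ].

R = √6/18

Ratio test: |a_{k+1}/a_k| = [(k³ + 3k + 2)/((k+1)³ + 3(k+1) + 2)] · 81·2/3 → 54 as k → ∞.
Successive powers of (x − 1) differ by 2, so the series converges when |x − 1|² · 54 < 1, i.e. |x − 1| < √(1/54). So R = √6/18.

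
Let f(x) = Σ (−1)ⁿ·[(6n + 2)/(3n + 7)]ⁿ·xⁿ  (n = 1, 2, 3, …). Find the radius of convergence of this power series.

By the Cauchy root test, |a_n|^(1/n) = (6n + 2)/(3n + 7) → 2.
Thus R = 1/(2) = 1/2.

R = 1/2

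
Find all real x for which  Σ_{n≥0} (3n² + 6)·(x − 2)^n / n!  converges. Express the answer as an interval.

The ratio of consecutive coefficients is (3(n+1)² + 6)/(3n² + 6) · 1/(n+1) → 0.
Since the limit is 0 < 1 for every x, the series converges on all of ℝ and R = ∞.

(−∞, ∞)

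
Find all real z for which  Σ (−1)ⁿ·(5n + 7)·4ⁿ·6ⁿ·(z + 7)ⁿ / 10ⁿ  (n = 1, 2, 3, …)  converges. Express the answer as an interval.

(-89/12, -79/12)

Apply the ratio test: |a_{n+1}| / |a_n| = [(5(n+1) + 7)/(5n + 7)] · 4·6/10, which tends to 12/5 as n → ∞.
Thus R = 1/(12/5) = 5/12.
Check z = -79/12: the n-th term does not approach 0; divergence by the term test.
At z = -89/12: the terms do not tend to 0, so the series diverges.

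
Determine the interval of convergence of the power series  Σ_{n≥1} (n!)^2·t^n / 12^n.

{0}

The ratio of consecutive coefficients is (n+1)² · 1/12 → ∞.
The ratio grows without bound, so the series diverges whenever t ≠ 0; it converges only at t = 0. R = 0.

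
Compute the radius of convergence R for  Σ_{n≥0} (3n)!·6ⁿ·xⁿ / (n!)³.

By the ratio test, |a_{n+1}/a_n| = (3n+1)·(3n+2)·(3n+3)/(n+1)³ · 6 → 162.
Thus R = 1/(162) = 1/162.

R = 1/162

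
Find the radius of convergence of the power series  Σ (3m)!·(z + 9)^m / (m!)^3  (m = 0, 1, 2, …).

R = 1/27

The ratio of consecutive coefficients is (3m+1)·(3m+2)·(3m+3)/(m+1)³ → 27.
Hence the series converges for |z + 9| < 1/(27) = 1/27, so the radius of convergence is 1/27.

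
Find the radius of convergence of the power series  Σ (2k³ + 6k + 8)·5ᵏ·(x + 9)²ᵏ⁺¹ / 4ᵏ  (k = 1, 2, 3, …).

R = 2√5/5

By the ratio test, |a_{k+1}/a_k| = [(2(k+1)³ + 6(k+1) + 8)/(2k³ + 6k + 8)] · 5/4 → 5/4.
Successive powers of (x + 9) differ by 2, so the series converges when |x + 9|² · 5/4 < 1, i.e. |x + 9| < √(4/5). So R = 2√5/5.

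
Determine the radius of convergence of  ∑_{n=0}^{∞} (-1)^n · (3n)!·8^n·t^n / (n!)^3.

The ratio of consecutive coefficients is (3n+1)·(3n+2)·(3n+3)/(n+1)³ · 8 → 216.
The series converges when 216 · |t| < 1, giving R = 1/216.

R = 1/216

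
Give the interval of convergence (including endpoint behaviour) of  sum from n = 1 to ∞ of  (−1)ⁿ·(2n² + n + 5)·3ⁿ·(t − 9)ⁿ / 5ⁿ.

By the ratio test, |a_{n+1}/a_n| = [(2(n+1)² + (n+1) + 5)/(2n² + n + 5)] · 3/5 → 3/5.
The series converges when 3/5 · |t − 9| < 1, giving R = 5/3.
Check t = 32/3: the n-th term does not approach 0; divergence by the term test.
At t = 22/3: the terms have absolute value of order n², which does not tend to 0, so the series diverges by the divergence test.

(22/3, 32/3)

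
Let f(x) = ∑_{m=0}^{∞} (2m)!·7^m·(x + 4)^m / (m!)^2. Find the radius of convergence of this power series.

The ratio of consecutive coefficients is (2m+1)·(2m+2)/(m+1)² · 7 → 28.
Hence the series converges for |x + 4| < 1/(28) = 1/28, so the radius of convergence is 1/28.

R = 1/28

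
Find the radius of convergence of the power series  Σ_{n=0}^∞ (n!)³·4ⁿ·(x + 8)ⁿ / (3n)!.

The ratio of consecutive coefficients is (n+1)³/[(3n+1)·(3n+2)·(3n+3)] · 4 → 4/27.
The series converges when 4/27 · |x + 8| < 1, giving R = 27/4.

R = 27/4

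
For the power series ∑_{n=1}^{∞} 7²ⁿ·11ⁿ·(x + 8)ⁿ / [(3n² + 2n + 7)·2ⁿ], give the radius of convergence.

Ratio test: |a_{n+1}/a_n| = [(3n² + 2n + 7)/(3(n+1)² + 2(n+1) + 7)] · 49·11/2 → 539/2 as n → ∞.
The series converges when 539/2 · |x + 8| < 1, giving R = 2/539.

R = 2/539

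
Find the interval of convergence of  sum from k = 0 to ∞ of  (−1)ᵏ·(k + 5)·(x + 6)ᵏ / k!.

By the ratio test, |a_{k+1}/a_k| = ((k+1) + 5)/(k + 5) · 1/(k+1) → 0.
Since the limit is 0 < 1 for every x, the series converges on all of ℝ and R = ∞.

(−∞, ∞)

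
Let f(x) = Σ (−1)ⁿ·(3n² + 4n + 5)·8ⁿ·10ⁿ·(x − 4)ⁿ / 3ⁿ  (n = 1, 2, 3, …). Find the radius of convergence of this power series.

The ratio of consecutive coefficients is [(3(n+1)² + 4(n+1) + 5)/(3n² + 4n + 5)] · 8·10/3 → 80/3.
Thus R = 1/(80/3) = 3/80.

R = 3/80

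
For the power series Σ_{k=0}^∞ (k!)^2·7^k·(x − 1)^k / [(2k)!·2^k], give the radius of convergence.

By the ratio test, |a_{k+1}/a_k| = (k+1)²/[(2k+1)·(2k+2)] · 7/2 → 7/8.
Convergence for |x − 1| · 7/8 < 1, i.e. |x − 1| < 8/7. So R = 8/7.

R = 8/7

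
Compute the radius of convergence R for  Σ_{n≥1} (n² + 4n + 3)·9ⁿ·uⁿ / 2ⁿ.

Apply the ratio test: |a_{n+1}| / |a_n| = [((n+1)² + 4(n+1) + 3)/(n² + 4n + 3)] · 9/2, which tends to 9/2 as n → ∞.
Convergence for |u| · 9/2 < 1, i.e. |u| < 2/9. So R = 2/9.

R = 2/9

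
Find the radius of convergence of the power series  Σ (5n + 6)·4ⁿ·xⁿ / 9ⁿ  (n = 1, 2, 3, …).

By the ratio test, |a_{n+1}/a_n| = [(5(n+1) + 6)/(5n + 6)] · 4/9 → 4/9.
Convergence for |x| · 4/9 < 1, i.e. |x| < 9/4. So R = 9/4.

R = 9/4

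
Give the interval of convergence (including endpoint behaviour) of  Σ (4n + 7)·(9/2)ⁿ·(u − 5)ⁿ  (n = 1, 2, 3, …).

(43/9, 47/9)

By the ratio test, |a_{n+1}/a_n| = [(4(n+1) + 7)/(4n + 7)] · 9/2 → 9/2.
Thus R = 1/(9/2) = 2/9.
Check u = 47/9: the n-th term does not approach 0; divergence by the term test.
Endpoint u = 43/9: the terms do not tend to 0, so the series diverges.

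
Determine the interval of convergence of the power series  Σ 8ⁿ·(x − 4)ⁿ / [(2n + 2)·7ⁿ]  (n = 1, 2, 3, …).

The ratio of consecutive coefficients is [(2n + 2)/(2(n+1) + 2)] · 8/7 → 8/7.
Thus R = 1/(8/7) = 7/8.
Check x = 39/8: the terms are asymptotic to a nonzero constant times 1/n, so the series diverges by limit comparison with Σ 1/n.
At x = 25/8: the terms alternate in sign and decrease monotonically to 0 in absolute value (size ~ c/n), so the alternating series test gives convergence.

[25/8, 39/8)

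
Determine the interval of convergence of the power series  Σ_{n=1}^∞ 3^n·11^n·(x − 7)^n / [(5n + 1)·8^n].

Ratio test: |a_{n+1}/a_n| = [(5n + 1)/(5(n+1) + 1)] · 3·11/8 → 33/8 as n → ∞.
Thus R = 1/(33/8) = 8/33.
Check x = 239/33: comparison with the harmonic series Σ 1/n shows the series diverges.
Endpoint x = 223/33: the terms alternate in sign and decrease monotonically to 0 in absolute value (size ~ c/n), so the alternating series test gives convergence.

[223/33, 239/33)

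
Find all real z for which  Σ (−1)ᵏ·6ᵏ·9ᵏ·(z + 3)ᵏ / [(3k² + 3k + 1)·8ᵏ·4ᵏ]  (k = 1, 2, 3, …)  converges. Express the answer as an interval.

[-97/27, -65/27]

Ratio test: |a_{k+1}/a_k| = [(3k² + 3k + 1)/(3(k+1)² + 3(k+1) + 1)] · 6·9/(8·4) → 27/16 as k → ∞.
Hence the series converges for |z + 3| < 1/(27/16) = 16/27, so the radius of convergence is 16/27.
When z = -65/27, the series is dominated by a constant times Σ 1/k², which converges (p = 2 > 1).
At z = -97/27: the terms are on the order of 1/k², so the series converges absolutely by comparison with the p-series (p = 2 > 1).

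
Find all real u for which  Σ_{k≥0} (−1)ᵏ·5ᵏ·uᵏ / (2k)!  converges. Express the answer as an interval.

By the ratio test, |a_{k+1}/a_k| = 5 · 1/[(2k+1)·(2k+2)] → 0.
Since the limit is 0 < 1 for every u, the series converges on all of ℝ and R = ∞.

(−∞, ∞)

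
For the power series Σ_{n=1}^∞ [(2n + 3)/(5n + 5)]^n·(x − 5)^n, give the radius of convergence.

R = 5/2

By the Cauchy root test, |a_n|^(1/n) = (2n + 3)/(5n + 5) → 2/5.
The series converges when 2/5 · |x − 5| < 1, giving R = 5/2.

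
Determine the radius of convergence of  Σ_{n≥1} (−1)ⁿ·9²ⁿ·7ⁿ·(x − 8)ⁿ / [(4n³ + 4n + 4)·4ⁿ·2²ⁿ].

Apply the ratio test: |a_{n+1}| / |a_n| = [(4n³ + 4n + 4)/(4(n+1)³ + 4(n+1) + 4)] · 81·7/(4·4), which tends to 567/16 as n → ∞.
The series converges when 567/16 · |x − 8| < 1, giving R = 16/567.

R = 16/567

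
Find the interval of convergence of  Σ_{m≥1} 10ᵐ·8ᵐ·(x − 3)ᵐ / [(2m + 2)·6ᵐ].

[117/40, 123/40)

The ratio of consecutive coefficients is [(2m + 2)/(2(m+1) + 2)] · 10·8/6 → 40/3.
The series converges when 40/3 · |x − 3| < 1, giving R = 3/40.
Check x = 123/40: the terms are asymptotic to a nonzero constant times 1/m, so the series diverges by limit comparison with Σ 1/m.
At x = 117/40: the terms alternate in sign and decrease monotonically to 0 in absolute value (size ~ c/m), so the alternating series test gives convergence.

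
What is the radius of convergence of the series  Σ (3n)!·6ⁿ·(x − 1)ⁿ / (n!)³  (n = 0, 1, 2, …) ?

The ratio of consecutive coefficients is (3n+1)·(3n+2)·(3n+3)/(n+1)³ · 6 → 162.
Convergence for |x − 1| · 162 < 1, i.e. |x − 1| < 1/162. So R = 1/162.

R = 1/162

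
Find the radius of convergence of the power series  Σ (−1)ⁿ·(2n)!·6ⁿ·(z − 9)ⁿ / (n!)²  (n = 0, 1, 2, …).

R = 1/24

The ratio of consecutive coefficients is (2n+1)·(2n+2)/(n+1)² · 6 → 24.
The series converges when 24 · |z − 9| < 1, giving R = 1/24.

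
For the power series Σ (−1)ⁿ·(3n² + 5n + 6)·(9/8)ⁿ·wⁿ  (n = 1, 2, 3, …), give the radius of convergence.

R = 8/9

By the ratio test, |a_{n+1}/a_n| = [(3(n+1)² + 5(n+1) + 6)/(3n² + 5n + 6)] · 9/8 → 9/8.
Hence the series converges for |w| < 1/(9/8) = 8/9, so the radius of convergence is 8/9.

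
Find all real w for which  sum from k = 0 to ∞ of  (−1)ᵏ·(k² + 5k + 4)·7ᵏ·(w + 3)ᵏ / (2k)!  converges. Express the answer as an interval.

(−∞, ∞)

Apply the ratio test: |a_{k+1}| / |a_k| = ((k+1)² + 5(k+1) + 4)/(k² + 5k + 4) · 7 · 1/[(2k+1)·(2k+2)], which tends to 0 as k → ∞.
The limit is 0, so the series converges for all w; R = ∞.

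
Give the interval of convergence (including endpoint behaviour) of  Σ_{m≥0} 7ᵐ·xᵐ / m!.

By the ratio test, |a_{m+1}/a_m| = 7 · 1/(m+1) → 0.
Since the limit is 0 < 1 for every x, the series converges on all of ℝ and R = ∞.

(−∞, ∞)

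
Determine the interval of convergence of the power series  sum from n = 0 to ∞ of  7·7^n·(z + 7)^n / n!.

By the ratio test, |a_{n+1}/a_n| = 7/7 · 7 · 1/(n+1) → 0.
Since the limit is 0 < 1 for every z, the series converges on all of ℝ and R = ∞.

(−∞, ∞)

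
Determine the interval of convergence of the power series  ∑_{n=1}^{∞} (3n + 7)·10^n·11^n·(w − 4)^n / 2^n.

Ratio test: |a_{n+1}/a_n| = [(3(n+1) + 7)/(3n + 7)] · 10·11/2 → 55 as n → ∞.
Convergence for |w − 4| · 55 < 1, i.e. |w − 4| < 1/55. So R = 1/55.
Check w = 221/55: the terms have absolute value of order n, which does not tend to 0, so the series diverges by the divergence test.
Endpoint w = 219/55: the terms do not tend to 0, so the series diverges.

(219/55, 221/55)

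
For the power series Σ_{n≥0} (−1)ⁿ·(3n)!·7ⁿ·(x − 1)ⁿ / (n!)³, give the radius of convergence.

By the ratio test, |a_{n+1}/a_n| = (3n+1)·(3n+2)·(3n+3)/(n+1)³ · 7 → 189.
Convergence for |x − 1| · 189 < 1, i.e. |x − 1| < 1/189. So R = 1/189.

R = 1/189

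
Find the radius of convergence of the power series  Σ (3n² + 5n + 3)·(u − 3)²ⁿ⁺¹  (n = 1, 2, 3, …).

By the ratio test, |a_{n+1}/a_n| = (3(n+1)² + 5(n+1) + 3)/(3n² + 5n + 3) → 1.
Writing y = (u − 3)², the series in y has radius 1, so |u − 3| < √(1) = 1 and R = 1.

R = 1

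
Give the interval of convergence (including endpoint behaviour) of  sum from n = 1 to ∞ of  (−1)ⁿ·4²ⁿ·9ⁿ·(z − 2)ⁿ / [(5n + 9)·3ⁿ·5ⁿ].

(91/48, 101/48]

Apply the ratio test: |a_{n+1}| / |a_n| = [(5n + 9)/(5(n+1) + 9)] · 16·9/(3·5), which tends to 48/5 as n → ∞.
Hence the series converges for |z − 2| < 1/(48/5) = 5/48, so the radius of convergence is 5/48.
When z = 101/48, convergence follows from the alternating series test (terms decrease monotonically to 0).
When z = 91/48, comparison with the harmonic series Σ 1/n shows the series diverges.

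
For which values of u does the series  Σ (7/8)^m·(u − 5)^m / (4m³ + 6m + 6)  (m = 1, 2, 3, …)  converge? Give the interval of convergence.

[27/7, 43/7]

Ratio test: |a_{m+1}/a_m| = [(4m³ + 6m + 6)/(4(m+1)³ + 6(m+1) + 6)] · 7/8 → 7/8 as m → ∞.
Hence the series converges for |u − 5| < 1/(7/8) = 8/7, so the radius of convergence is 8/7.
Endpoint u = 43/7: the terms are on the order of 1/m³, so the series converges absolutely by comparison with the p-series (p = 3 > 1).
At u = 27/7: the terms are on the order of 1/m³, so the series converges absolutely by comparison with the p-series (p = 3 > 1).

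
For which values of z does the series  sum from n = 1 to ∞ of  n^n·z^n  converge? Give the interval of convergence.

Applying the root test, |a_n|^(1/n) = n → ∞.
Since the n-th root of |a_n| is unbounded, the series converges only at z = 0; R = 0.

{0}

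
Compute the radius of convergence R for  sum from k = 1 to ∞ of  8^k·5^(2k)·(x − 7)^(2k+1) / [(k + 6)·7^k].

The ratio of consecutive coefficients is [(k + 6)/((k+1) + 6)] · 8·25/7 → 200/7.
Writing y = (x − 7)², the series in y has radius 7/200, so |x − 7| < √(7/200) and R = √14/20.

R = √14/20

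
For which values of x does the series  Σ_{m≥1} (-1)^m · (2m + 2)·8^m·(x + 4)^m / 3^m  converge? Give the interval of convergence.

The ratio of consecutive coefficients is [(2(m+1) + 2)/(2m + 2)] · 8/3 → 8/3.
Convergence for |x + 4| · 8/3 < 1, i.e. |x + 4| < 3/8. So R = 3/8.
Endpoint x = -29/8: the terms do not tend to 0, so the series diverges.
Check x = -35/8: the m-th term does not approach 0; divergence by the term test.

(-35/8, -29/8)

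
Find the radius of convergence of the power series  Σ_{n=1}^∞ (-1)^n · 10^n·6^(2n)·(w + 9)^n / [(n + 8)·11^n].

Apply the ratio test: |a_{n+1}| / |a_n| = [(n + 8)/((n+1) + 8)] · 10·36/11, which tends to 360/11 as n → ∞.
Convergence for |w + 9| · 360/11 < 1, i.e. |w + 9| < 11/360. So R = 11/360.

R = 11/360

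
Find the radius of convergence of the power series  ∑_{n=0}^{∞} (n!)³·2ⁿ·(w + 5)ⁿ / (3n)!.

R = 27/2

Apply the ratio test: |a_{n+1}| / |a_n| = (n+1)³/[(3n+1)·(3n+2)·(3n+3)] · 2, which tends to 2/27 as n → ∞.
Convergence for |w + 5| · 2/27 < 1, i.e. |w + 5| < 27/2. So R = 27/2.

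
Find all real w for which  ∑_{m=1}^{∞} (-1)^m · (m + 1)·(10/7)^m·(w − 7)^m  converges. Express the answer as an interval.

(63/10, 77/10)

Ratio test: |a_{m+1}/a_m| = [((m+1) + 1)/(m + 1)] · 10/7 → 10/7 as m → ∞.
The series converges when 10/7 · |w − 7| < 1, giving R = 7/10.
Check w = 77/10: the terms do not tend to 0, so the series diverges.
At w = 63/10: the terms have absolute value of order m, which does not tend to 0, so the series diverges by the divergence test.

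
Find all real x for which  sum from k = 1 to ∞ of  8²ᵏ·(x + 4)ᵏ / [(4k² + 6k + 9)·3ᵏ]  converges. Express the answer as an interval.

[-259/64, -253/64]

Ratio test: |a_{k+1}/a_k| = [(4k² + 6k + 9)/(4(k+1)² + 6(k+1) + 9)] · 64/3 → 64/3 as k → ∞.
The series converges when 64/3 · |x + 4| < 1, giving R = 3/64.
When x = -253/64, absolute convergence follows by limit comparison with Σ 1/k².
When x = -259/64, absolute convergence follows by limit comparison with Σ 1/k².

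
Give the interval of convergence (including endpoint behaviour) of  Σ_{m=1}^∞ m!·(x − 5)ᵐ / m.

{5}

By the ratio test, |a_{m+1}/a_m| = (m+1) · m/(m+1) → ∞.
The ratio grows without bound, so the series diverges whenever (x − 5) ≠ 0; it converges only at x = 5. R = 0.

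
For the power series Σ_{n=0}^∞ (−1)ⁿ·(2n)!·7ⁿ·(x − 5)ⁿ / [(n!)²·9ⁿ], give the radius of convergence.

Ratio test: |a_{n+1}/a_n| = (2n+1)·(2n+2)/(n+1)² · 7/9 → 28/9 as n → ∞.
Convergence for |x − 5| · 28/9 < 1, i.e. |x − 5| < 9/28. So R = 9/28.

R = 9/28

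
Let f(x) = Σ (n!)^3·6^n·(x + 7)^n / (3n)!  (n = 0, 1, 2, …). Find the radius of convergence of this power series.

R = 9/2

The ratio of consecutive coefficients is (n+1)³/[(3n+1)·(3n+2)·(3n+3)] · 6 → 2/9.
Thus R = 1/(2/9) = 9/2.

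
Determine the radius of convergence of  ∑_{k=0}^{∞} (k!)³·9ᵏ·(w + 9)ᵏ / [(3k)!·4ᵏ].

By the ratio test, |a_{k+1}/a_k| = (k+1)³/[(3k+1)·(3k+2)·(3k+3)] · 9/4 → 1/12.
The series converges when 1/12 · |w + 9| < 1, giving R = 12.

R = 12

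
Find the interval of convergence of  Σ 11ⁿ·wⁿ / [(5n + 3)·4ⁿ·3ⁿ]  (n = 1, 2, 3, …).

Ratio test: |a_{n+1}/a_n| = [(5n + 3)/(5(n+1) + 3)] · 11/(4·3) → 11/12 as n → ∞.
Convergence for |w| · 11/12 < 1, i.e. |w| < 12/11. So R = 12/11.
At w = 12/11: comparison with the harmonic series Σ 1/n shows the series diverges.
Endpoint w = -12/11: convergence follows from the alternating series test (terms decrease monotonically to 0).

[-12/11, 12/11)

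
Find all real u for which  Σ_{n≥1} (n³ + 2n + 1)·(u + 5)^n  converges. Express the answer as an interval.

The ratio of consecutive coefficients is ((n+1)³ + 2(n+1) + 1)/(n³ + 2n + 1) → 1.
Hence R = 1.
At u = -4: the n-th term does not approach 0; divergence by the term test.
At u = -6: the terms do not tend to 0, so the series diverges.

(-6, -4)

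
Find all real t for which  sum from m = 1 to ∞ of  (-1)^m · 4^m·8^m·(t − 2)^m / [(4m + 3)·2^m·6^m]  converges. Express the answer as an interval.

The ratio of consecutive coefficients is [(4m + 3)/(4(m+1) + 3)] · 4·8/(2·6) → 8/3.
Hence the series converges for |t − 2| < 1/(8/3) = 3/8, so the radius of convergence is 3/8.
At t = 19/8: the terms alternate in sign and decrease monotonically to 0 in absolute value (size ~ c/m), so the alternating series test gives convergence.
When t = 13/8, comparison with the harmonic series Σ 1/m shows the series diverges.

(13/8, 19/8]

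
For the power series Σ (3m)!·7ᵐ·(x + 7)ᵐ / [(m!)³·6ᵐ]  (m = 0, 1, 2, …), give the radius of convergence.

R = 2/63

The ratio of consecutive coefficients is (3m+1)·(3m+2)·(3m+3)/(m+1)³ · 7/6 → 63/2.
Hence the series converges for |x + 7| < 1/(63/2) = 2/63, so the radius of convergence is 2/63.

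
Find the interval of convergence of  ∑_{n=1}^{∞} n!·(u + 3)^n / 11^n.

The ratio of consecutive coefficients is (n+1) · 1/11 → ∞.
Since the ratio → ∞, the series diverges for every u ≠ -3, and R = 0.

{-3}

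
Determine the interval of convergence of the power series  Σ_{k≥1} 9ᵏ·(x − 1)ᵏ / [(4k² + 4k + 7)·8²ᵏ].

By the ratio test, |a_{k+1}/a_k| = [(4k² + 4k + 7)/(4(k+1)² + 4(k+1) + 7)] · 9/64 → 9/64.
Thus R = 1/(9/64) = 64/9.
When x = 73/9, the terms are on the order of 1/k², so the series converges absolutely by comparison with the p-series (p = 2 > 1).
At x = -55/9: the terms are on the order of 1/k², so the series converges absolutely by comparison with the p-series (p = 2 > 1).

[-55/9, 73/9]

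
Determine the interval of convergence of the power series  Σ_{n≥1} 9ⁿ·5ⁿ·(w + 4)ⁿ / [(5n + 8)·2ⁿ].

[-182/45, -178/45)

Ratio test: |a_{n+1}/a_n| = [(5n + 8)/(5(n+1) + 8)] · 9·5/2 → 45/2 as n → ∞.
Convergence for |w + 4| · 45/2 < 1, i.e. |w + 4| < 2/45. So R = 2/45.
At w = -178/45: comparison with the harmonic series Σ 1/n shows the series diverges.
Check w = -182/45: an alternating series whose terms decrease to 0 in absolute value, so it converges by the Leibniz criterion.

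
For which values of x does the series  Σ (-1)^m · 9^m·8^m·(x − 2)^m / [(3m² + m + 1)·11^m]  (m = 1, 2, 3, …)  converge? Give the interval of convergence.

[133/72, 155/72]

The ratio of consecutive coefficients is [(3m² + m + 1)/(3(m+1)² + (m+1) + 1)] · 9·8/11 → 72/11.
Convergence for |x − 2| · 72/11 < 1, i.e. |x − 2| < 11/72. So R = 11/72.
At x = 155/72: absolute convergence follows by limit comparison with Σ 1/m².
When x = 133/72, the series is dominated by a constant times Σ 1/m², which converges (p = 2 > 1).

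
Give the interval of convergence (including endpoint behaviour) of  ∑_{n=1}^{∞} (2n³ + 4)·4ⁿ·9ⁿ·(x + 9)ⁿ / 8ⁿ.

(-83/9, -79/9)

By the ratio test, |a_{n+1}/a_n| = [(2(n+1)³ + 4)/(2n³ + 4)] · 4·9/8 → 9/2.
The series converges when 9/2 · |x + 9| < 1, giving R = 2/9.
Check x = -79/9: the n-th term does not approach 0; divergence by the term test.
Endpoint x = -83/9: the n-th term does not approach 0; divergence by the term test.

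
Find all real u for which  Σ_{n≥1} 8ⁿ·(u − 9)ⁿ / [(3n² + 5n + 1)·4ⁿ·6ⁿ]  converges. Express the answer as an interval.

[6, 12]

Apply the ratio test: |a_{n+1}| / |a_n| = [(3n² + 5n + 1)/(3(n+1)² + 5(n+1) + 1)] · 8/(4·6), which tends to 1/3 as n → ∞.
The series converges when 1/3 · |u − 9| < 1, giving R = 3.
When u = 12, absolute convergence follows by limit comparison with Σ 1/n².
Check u = 6: the series is dominated by a constant times Σ 1/n², which converges (p = 2 > 1).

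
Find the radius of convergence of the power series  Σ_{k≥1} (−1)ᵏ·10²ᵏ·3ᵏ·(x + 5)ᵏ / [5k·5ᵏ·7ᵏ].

R = 7/60

Ratio test: |a_{k+1}/a_k| = [5k/5(k+1)] · 100·3/(5·7) → 60/7 as k → ∞.
Hence the series converges for |x + 5| < 1/(60/7) = 7/60, so the radius of convergence is 7/60.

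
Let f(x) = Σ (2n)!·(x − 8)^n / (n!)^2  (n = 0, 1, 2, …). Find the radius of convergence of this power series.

R = 1/4

Ratio test: |a_{n+1}/a_n| = (2n+1)·(2n+2)/(n+1)² → 4 as n → ∞.
Convergence for |x − 8| · 4 < 1, i.e. |x − 8| < 1/4. So R = 1/4.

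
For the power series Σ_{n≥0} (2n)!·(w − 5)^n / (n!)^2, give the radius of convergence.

The ratio of consecutive coefficients is (2n+1)·(2n+2)/(n+1)² → 4.
Convergence for |w − 5| · 4 < 1, i.e. |w − 5| < 1/4. So R = 1/4.

R = 1/4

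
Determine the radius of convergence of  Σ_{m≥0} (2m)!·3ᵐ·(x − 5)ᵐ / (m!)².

R = 1/12

Ratio test: |a_{m+1}/a_m| = (2m+1)·(2m+2)/(m+1)² · 3 → 12 as m → ∞.
Thus R = 1/(12) = 1/12.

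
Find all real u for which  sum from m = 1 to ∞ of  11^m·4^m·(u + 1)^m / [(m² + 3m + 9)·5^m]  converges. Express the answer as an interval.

Ratio test: |a_{m+1}/a_m| = [(m² + 3m + 9)/((m+1)² + 3(m+1) + 9)] · 11·4/5 → 44/5 as m → ∞.
Convergence for |u + 1| · 44/5 < 1, i.e. |u + 1| < 5/44. So R = 5/44.
When u = -39/44, absolute convergence follows by limit comparison with Σ 1/m².
When u = -49/44, the terms are on the order of 1/m², so the series converges absolutely by comparison with the p-series (p = 2 > 1).

[-49/44, -39/44]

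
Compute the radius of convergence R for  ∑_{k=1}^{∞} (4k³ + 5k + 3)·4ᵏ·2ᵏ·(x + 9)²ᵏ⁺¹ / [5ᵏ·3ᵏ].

Ratio test: |a_{k+1}/a_k| = [(4(k+1)³ + 5(k+1) + 3)/(4k³ + 5k + 3)] · 4·2/(5·3) → 8/15 as k → ∞.
Since the exponent of (x + 9) increases by 2 each term, convergence requires |x + 9|² < 15/8, hence R = √30/4.

R = √30/4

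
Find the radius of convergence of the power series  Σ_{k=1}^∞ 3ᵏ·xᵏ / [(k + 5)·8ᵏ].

Ratio test: |a_{k+1}/a_k| = [(k + 5)/((k+1) + 5)] · 3/8 → 3/8 as k → ∞.
The series converges when 3/8 · |x| < 1, giving R = 8/3.

R = 8/3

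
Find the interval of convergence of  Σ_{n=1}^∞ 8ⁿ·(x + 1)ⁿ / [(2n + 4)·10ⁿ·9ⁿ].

[-49/4, 41/4)

Apply the ratio test: |a_{n+1}| / |a_n| = [(2n + 4)/(2(n+1) + 4)] · 8/(10·9), which tends to 4/45 as n → ∞.
The series converges when 4/45 · |x + 1| < 1, giving R = 45/4.
Endpoint x = 41/4: the terms are asymptotic to a nonzero constant times 1/n, so the series diverges by limit comparison with Σ 1/n.
At x = -49/4: an alternating series whose terms decrease to 0 in absolute value, so it converges by the Leibniz criterion.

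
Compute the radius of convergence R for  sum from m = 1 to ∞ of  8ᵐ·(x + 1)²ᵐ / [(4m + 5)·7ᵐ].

By the ratio test, |a_{m+1}/a_m| = [(4m + 5)/(4(m+1) + 5)] · 8/7 → 8/7.
Writing y = (x + 1)², the series in y has radius 7/8, so |x + 1| < √(7/8) and R = √14/4.

R = √14/4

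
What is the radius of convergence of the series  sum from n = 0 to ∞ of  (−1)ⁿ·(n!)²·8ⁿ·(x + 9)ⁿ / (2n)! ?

By the ratio test, |a_{n+1}/a_n| = (n+1)²/[(2n+1)·(2n+2)] · 8 → 2.
Thus R = 1/(2) = 1/2.

R = 1/2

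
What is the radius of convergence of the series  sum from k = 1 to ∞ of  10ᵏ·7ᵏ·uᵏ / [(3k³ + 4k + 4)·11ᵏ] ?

R = 11/70

Ratio test: |a_{k+1}/a_k| = [(3k³ + 4k + 4)/(3(k+1)³ + 4(k+1) + 4)] · 10·7/11 → 70/11 as k → ∞.
Thus R = 1/(70/11) = 11/70.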